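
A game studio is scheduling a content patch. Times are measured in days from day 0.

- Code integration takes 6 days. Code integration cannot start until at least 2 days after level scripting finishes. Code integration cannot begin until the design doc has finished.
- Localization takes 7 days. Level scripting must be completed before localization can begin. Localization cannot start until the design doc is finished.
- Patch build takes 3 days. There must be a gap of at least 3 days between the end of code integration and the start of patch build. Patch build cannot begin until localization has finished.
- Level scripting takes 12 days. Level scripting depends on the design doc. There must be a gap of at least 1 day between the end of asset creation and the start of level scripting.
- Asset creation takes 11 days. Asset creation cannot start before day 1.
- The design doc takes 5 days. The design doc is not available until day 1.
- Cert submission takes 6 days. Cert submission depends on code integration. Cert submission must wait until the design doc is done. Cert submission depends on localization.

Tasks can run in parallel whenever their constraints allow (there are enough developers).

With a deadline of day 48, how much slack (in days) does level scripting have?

After its own release at day 1, asset creation can start at day 1 and finishes at day 12.
The design doc cannot begin until its own release at day 1. It runs from day 1 to 1 + 5 = day 6.
Level scripting cannot start until the design doc (finishes day 6); asset creation (finishes day 12, plus 1-day gap → day 13). The controlling bound is day 13, so level scripting finishes at 13 + 12 = day 25.

Working backward from the deadline:
Cert submission has no dependents, so it just needs to finish by day 48. Starting by 48 − 6 = day 42 achieves that.
Nothing follows patch build; the deadline of day 48 is its only limit. It must start by 48 − 3 = day 45.
Code integration must finish in time for cert submission (must start by day 42); patch build (must start by day 45, minus 3-day gap → day 42). The tightest is day 42, so code integration must start by 42 − 6 = day 36.
Localization feeds cert submission (must start by day 42); patch build (must start by day 45). Taking the minimum, localization must finish by day 42 and start by 42 − 7 = day 35.
Level scripting feeds code integration (must start by day 36, minus 2-day gap → day 34); localization (must start by day 35). Taking the minimum, level scripting must finish by day 34 and start by 34 − 12 = day 22.
So level scripting can start as early as day 13 and as late as day 22, giving 22 − 13 = 9 days of slack.

9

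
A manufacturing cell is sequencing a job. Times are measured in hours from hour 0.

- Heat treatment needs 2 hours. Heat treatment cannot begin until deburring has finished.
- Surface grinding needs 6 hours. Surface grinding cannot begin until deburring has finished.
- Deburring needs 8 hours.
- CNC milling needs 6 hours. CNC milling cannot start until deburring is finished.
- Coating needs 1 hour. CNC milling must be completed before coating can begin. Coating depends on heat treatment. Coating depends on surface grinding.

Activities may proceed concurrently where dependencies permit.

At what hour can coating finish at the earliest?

15

Deburring can start immediately at hour 0; it finishes at hour 8.
After deburring (finishes hour 8), surface grinding can start at hour 8 and finishes at hour 14.
Heat treatment cannot begin until deburring (finishes hour 8). It runs from hour 8 to 8 + 2 = hour 10.
After deburring (finishes hour 8), CNC milling can start at hour 8 and finishes at hour 14.
For coating: CNC milling (finishes hour 14); heat treatment (finishes hour 10); surface grinding (finishes hour 14). Taking the maximum gives a start of hour 14, and it finishes at 14 + 1 = hour 15.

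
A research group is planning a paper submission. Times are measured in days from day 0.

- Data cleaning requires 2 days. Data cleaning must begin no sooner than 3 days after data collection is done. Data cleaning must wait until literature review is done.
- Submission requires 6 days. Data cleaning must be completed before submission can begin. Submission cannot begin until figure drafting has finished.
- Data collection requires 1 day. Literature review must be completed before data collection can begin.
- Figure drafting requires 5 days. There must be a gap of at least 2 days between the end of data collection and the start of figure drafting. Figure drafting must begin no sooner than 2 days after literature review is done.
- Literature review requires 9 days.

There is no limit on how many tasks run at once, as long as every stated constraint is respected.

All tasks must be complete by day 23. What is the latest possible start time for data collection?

To finish by day 23, submission (duration 6) must start no later than day 17.
Data cleaning must finish before submission (must start by day 17). With a 2-day duration, data cleaning must start by 17 − 2 = day 15.
Figure drafting has to be done before submission (must start by day 17). That means finishing by day 17, i.e. starting by 17 − 5 = day 12.
For data collection: data cleaning (must start by day 15, minus 3-day gap → day 12); figure drafting (must start by day 12, minus 2-day gap → day 10). The most restrictive is day 10; with a 1-day duration, data collection must start by day 9.

9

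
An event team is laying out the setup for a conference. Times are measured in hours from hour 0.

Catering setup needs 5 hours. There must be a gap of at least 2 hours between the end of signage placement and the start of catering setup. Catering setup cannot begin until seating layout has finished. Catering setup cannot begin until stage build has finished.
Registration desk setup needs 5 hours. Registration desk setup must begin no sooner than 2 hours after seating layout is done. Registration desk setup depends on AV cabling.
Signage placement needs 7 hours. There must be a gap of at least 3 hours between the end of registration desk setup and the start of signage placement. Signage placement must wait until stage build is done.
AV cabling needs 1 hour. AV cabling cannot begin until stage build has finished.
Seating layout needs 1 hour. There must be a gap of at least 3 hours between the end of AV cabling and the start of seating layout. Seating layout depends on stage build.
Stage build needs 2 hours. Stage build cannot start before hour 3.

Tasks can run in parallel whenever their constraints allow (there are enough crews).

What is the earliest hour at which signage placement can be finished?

27

Stage build cannot begin until its own release at hour 3. It runs from hour 3 to 3 + 2 = hour 5.
After stage build (finishes hour 5), AV cabling can start at hour 5 and finishes at hour 6.
For seating layout: AV cabling (finishes hour 6, plus 3-hour gap → hour 9); stage build (finishes hour 5). Taking the maximum gives a start of hour 9, and it finishes at 9 + 1 = hour 10.
For registration desk setup: seating layout (finishes hour 10, plus 2-hour gap → hour 12); AV cabling (finishes hour 6). Taking the maximum gives a start of hour 12, and it finishes at 12 + 5 = hour 17.
For signage placement: registration desk setup (finishes hour 17, plus 3-hour gap → hour 20); stage build (finishes hour 5). Taking the maximum gives a start of hour 20, and it finishes at 20 + 7 = hour 27.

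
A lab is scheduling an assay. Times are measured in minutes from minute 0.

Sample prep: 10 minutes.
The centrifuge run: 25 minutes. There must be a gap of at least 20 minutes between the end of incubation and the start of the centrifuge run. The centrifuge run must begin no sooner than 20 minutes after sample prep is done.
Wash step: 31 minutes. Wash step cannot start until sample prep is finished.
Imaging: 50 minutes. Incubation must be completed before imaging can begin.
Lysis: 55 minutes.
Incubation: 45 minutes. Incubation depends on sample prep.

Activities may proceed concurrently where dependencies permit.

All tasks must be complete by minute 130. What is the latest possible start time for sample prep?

The centrifuge run must finish by minute 130; it takes 25 minutes, so it must start by 130 − 25 = minute 105.
Imaging has no dependents, so it just needs to finish by minute 130. Starting by 130 − 50 = minute 80 achieves that.
For incubation: the centrifuge run (must start by minute 105, minus 20-minute gap → minute 85); imaging (must start by minute 80). The most restrictive is minute 80; with a 45-minute duration, incubation must start by minute 35.
Wash step has no dependents, so it just needs to finish by minute 130. Starting by 130 − 31 = minute 99 achieves that.
Sample prep must finish in time for incubation (must start by minute 35); the centrifuge run (must start by minute 105, minus 20-minute gap → minute 85); wash step (must start by minute 99). The tightest is minute 35, so sample prep must start by 35 − 10 = minute 25.

25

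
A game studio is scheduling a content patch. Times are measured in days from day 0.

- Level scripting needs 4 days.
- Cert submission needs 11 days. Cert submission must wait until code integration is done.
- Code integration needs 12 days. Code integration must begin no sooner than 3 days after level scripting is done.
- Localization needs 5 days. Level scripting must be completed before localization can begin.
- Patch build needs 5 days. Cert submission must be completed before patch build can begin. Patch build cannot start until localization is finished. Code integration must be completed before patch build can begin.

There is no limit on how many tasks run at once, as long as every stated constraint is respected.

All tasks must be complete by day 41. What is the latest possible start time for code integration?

13

Nothing follows patch build; the deadline of day 41 is its only limit. It must start by 41 − 5 = day 36.
Cert submission has to be done before patch build (must start by day 36). That means finishing by day 36, i.e. starting by 36 − 11 = day 25.
Code integration must finish in time for cert submission (must start by day 25); patch build (must start by day 36). The tightest is day 25, so code integration must start by 25 − 12 = day 13.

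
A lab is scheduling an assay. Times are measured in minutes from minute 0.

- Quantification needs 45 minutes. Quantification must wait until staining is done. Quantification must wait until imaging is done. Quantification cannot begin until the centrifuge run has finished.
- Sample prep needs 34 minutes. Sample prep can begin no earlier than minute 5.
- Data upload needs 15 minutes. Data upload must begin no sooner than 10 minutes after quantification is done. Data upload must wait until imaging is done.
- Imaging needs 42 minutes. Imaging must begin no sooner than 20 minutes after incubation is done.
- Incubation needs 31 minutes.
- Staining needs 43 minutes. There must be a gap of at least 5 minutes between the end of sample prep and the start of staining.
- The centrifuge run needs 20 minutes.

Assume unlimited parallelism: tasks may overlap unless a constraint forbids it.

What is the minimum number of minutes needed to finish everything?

163

Nothing blocks the centrifuge run, so it runs from minute 0 to minute 20.
Incubation has no prerequisites, so it starts at minute 0 and finishes at minute 31.
After incubation (finishes minute 31, plus 20-minute gap → minute 51), imaging can start at minute 51 and finishes at minute 93.
Sample prep waits on its own release at minute 5, so it starts at minute 5 and finishes at 5 + 34 = minute 39.
Staining waits on sample prep (finishes minute 39, plus 5-minute gap → minute 44), so it starts at minute 44 and finishes at 44 + 43 = minute 87.
Quantification has to wait for staining (finishes minute 87); imaging (finishes minute 93); the centrifuge run (finishes minute 20). The latest of these is minute 93, so quantification runs minute 93 to 93 + 45 = minute 138.
Data upload has to wait for quantification (finishes minute 138, plus 10-minute gap → minute 148); imaging (finishes minute 93). The latest of these is minute 148, so data upload runs minute 148 to 148 + 15 = minute 163.
All tasks are finished once the last one completes. Finish times: Sample prep at 39, Incubation at 31, The centrifuge run at 20, Staining at 87, Imaging at 93, Quantification at 138, Data upload at 163. The latest is minute 163.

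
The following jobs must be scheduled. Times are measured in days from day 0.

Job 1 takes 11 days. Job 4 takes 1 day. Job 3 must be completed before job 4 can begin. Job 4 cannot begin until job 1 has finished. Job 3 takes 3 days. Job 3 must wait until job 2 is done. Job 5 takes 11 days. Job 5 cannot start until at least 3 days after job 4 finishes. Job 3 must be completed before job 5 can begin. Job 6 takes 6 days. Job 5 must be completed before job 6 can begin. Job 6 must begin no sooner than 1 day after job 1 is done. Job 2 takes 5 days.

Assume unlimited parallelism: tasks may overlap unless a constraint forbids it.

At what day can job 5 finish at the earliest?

26

Nothing blocks job 2, so it runs from day 0 to day 5.
After job 2 (finishes day 5), job 3 can start at day 5 and finishes at day 8.
Nothing blocks job 1, so it runs from day 0 to day 11.
Job 4 has to wait for job 3 (finishes day 8); job 1 (finishes day 11). The latest of these is day 11, so job 4 runs day 11 to 11 + 1 = day 12.
For job 5: job 4 (finishes day 12, plus 3-day gap → day 15); job 3 (finishes day 8). Taking the maximum gives a start of day 15, and it finishes at 15 + 11 = day 26.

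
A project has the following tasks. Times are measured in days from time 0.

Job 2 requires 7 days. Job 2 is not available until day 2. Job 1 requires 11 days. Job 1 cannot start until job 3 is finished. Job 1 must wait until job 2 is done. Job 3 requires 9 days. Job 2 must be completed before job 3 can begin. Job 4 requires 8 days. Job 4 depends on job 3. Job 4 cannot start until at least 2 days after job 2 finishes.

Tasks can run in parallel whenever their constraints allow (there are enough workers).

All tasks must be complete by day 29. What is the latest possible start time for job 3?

Job 1 has no dependents, so it just needs to finish by day 29. Starting by 29 − 11 = day 18 achieves that.
Job 4 has no dependents, so it just needs to finish by day 29. Starting by 29 − 8 = day 21 achieves that.
For job 3: job 1 (must start by day 18); job 4 (must start by day 21). The most restrictive is day 18; with a 9-day duration, job 3 must start by day 9.

9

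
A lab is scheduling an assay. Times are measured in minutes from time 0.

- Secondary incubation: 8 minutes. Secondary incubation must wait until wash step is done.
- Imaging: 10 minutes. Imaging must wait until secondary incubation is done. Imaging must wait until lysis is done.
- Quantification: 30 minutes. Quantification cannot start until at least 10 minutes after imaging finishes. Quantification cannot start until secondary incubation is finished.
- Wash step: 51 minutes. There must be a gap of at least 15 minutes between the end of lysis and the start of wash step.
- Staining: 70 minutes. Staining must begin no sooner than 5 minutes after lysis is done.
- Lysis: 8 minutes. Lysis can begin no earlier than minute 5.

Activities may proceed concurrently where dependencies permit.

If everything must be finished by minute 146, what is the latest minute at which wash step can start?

To finish by minute 146, quantification (duration 30) must start no later than minute 116.
Imaging must finish before quantification (must start by minute 116, minus 10-minute gap → minute 106). With a 10-minute duration, imaging must start by 106 − 10 = minute 96.
For secondary incubation: imaging (must start by minute 96); quantification (must start by minute 116). The most restrictive is minute 96; with an 8-minute duration, secondary incubation must start by minute 88.
Since secondary incubation (must start by minute 88) depends on it, wash step must finish by minute 88. Backing off its 51-minute duration gives a latest start of minute 37.

37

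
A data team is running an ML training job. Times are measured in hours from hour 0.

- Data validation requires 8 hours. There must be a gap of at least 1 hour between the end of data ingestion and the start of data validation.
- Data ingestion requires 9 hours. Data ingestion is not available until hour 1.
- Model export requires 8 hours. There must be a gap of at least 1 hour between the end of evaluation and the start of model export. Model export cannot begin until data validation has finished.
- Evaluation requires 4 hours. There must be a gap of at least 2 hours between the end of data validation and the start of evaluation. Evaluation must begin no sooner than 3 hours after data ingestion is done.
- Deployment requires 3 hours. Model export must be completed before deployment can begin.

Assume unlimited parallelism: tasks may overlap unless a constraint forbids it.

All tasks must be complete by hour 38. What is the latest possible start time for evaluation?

22

Deployment has no dependents, so it just needs to finish by hour 38. Starting by 38 − 3 = hour 35 achieves that.
Model export feeds into deployment (must start by hour 35); so model export must finish by hour 35 and therefore start by hour 27.
Evaluation must finish before model export (must start by hour 27, minus 1-hour gap → hour 26). With a 4-hour duration, evaluation must start by 26 − 4 = hour 22.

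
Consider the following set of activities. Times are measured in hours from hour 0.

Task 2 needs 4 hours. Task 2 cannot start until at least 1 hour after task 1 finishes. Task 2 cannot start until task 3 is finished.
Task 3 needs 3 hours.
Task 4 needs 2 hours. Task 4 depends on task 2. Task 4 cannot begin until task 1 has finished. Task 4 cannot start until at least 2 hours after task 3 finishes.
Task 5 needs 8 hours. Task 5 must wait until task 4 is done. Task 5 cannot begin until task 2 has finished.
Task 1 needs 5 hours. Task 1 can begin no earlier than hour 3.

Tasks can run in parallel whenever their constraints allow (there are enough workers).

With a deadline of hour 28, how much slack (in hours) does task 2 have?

5

Task 3 can start immediately at hour 0; it finishes at hour 3.
Task 1 waits on its own release at hour 3, so it starts at hour 3 and finishes at 3 + 5 = hour 8.
Task 2 cannot start until task 1 (finishes hour 8, plus 1-hour gap → hour 9); task 3 (finishes hour 3). The controlling bound is hour 9, so task 2 finishes at 9 + 4 = hour 13.

Working backward from the deadline:
Nothing follows task 5; the deadline of hour 28 is its only limit. It must start by 28 − 8 = hour 20.
Task 4 feeds into task 5 (must start by hour 20); so task 4 must finish by hour 20 and therefore start by hour 18.
Task 2 has several dependents: task 4 (must start by hour 18); task 5 (must start by hour 20). The earliest of those limits is hour 18, so task 2 must start by 18 − 4 = hour 14.
So task 2 can start as early as hour 9 and as late as hour 14, giving 14 − 9 = 5 hours of slack.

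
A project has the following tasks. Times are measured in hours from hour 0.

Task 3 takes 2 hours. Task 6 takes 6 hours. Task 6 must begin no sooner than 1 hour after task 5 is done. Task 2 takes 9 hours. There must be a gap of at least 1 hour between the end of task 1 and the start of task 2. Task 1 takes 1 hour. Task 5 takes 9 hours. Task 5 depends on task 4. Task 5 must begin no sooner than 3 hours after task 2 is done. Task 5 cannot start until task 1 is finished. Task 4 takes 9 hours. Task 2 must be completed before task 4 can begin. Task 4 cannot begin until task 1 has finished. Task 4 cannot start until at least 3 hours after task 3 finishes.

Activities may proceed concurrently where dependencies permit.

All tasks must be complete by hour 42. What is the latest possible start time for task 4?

To finish by hour 42, task 6 (duration 6) must start no later than hour 36.
Task 5 feeds into task 6 (must start by hour 36, minus 1-hour gap → hour 35); so task 5 must finish by hour 35 and therefore start by hour 26.
Task 4 has to be done before task 5 (must start by hour 26). That means finishing by hour 26, i.e. starting by 26 − 9 = hour 17.

17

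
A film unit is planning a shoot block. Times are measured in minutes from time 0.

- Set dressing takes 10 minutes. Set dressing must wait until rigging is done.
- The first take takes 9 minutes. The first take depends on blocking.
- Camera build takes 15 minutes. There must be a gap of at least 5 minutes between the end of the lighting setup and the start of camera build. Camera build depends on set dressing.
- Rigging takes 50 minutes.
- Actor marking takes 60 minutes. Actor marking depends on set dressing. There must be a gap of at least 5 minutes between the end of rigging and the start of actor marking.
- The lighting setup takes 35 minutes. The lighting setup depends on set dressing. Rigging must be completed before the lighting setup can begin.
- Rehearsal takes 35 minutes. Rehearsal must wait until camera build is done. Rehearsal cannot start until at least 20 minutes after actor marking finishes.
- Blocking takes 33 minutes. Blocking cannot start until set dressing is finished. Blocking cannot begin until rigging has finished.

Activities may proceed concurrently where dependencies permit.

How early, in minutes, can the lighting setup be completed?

95

Nothing blocks rigging, so it runs from minute 0 to minute 50.
Set dressing waits on rigging (finishes minute 50), so it starts at minute 50 and finishes at 50 + 10 = minute 60.
For the lighting setup: set dressing (finishes minute 60); rigging (finishes minute 50). Taking the maximum gives a start of minute 60, and it finishes at 60 + 35 = minute 95.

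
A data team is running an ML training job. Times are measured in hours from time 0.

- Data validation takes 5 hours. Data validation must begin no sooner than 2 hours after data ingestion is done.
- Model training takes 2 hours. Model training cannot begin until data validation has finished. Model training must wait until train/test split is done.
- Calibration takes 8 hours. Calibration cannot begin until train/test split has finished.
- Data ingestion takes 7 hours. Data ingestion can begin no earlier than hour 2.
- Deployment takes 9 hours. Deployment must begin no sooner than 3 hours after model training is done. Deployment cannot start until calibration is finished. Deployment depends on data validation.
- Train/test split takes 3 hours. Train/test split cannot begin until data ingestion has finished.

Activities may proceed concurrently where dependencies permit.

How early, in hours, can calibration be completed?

Data ingestion waits on its own release at hour 2, so it starts at hour 2 and finishes at 2 + 7 = hour 9.
Train/test split cannot begin until data ingestion (finishes hour 9). It runs from hour 9 to 9 + 3 = hour 12.
After train/test split (finishes hour 12), calibration can start at hour 12 and finishes at hour 20.

20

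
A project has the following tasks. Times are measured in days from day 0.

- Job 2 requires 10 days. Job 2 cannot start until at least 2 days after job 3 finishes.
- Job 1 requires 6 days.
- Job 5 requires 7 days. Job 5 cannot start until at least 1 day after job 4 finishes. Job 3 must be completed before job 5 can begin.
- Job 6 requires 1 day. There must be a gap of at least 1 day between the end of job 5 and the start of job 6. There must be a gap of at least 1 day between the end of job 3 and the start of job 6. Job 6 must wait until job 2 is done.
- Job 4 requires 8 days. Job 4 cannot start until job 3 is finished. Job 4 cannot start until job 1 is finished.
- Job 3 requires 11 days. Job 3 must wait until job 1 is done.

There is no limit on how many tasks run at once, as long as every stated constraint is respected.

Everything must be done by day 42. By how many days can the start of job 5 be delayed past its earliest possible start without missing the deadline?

Nothing blocks job 1, so it runs from day 0 to day 6.
Job 3 cannot begin until job 1 (finishes day 6). It runs from day 6 to 6 + 11 = day 17.
Job 4 has to wait for job 3 (finishes day 17); job 1 (finishes day 6). The latest of these is day 17, so job 4 runs day 17 to 17 + 8 = day 25.
Job 5 cannot start until job 4 (finishes day 25, plus 1-day gap → day 26); job 3 (finishes day 17). The controlling bound is day 26, so job 5 finishes at 26 + 7 = day 33.

Working backward from the deadline:
Job 6 has no dependents, so it just needs to finish by day 42. Starting by 42 − 1 = day 41 achieves that.
Job 5 has to be done before job 6 (must start by day 41, minus 1-day gap → day 40). That means finishing by day 40, i.e. starting by 40 − 7 = day 33.
So job 5 can start as early as day 26 and as late as day 33, giving 33 − 26 = 7 days of slack.

7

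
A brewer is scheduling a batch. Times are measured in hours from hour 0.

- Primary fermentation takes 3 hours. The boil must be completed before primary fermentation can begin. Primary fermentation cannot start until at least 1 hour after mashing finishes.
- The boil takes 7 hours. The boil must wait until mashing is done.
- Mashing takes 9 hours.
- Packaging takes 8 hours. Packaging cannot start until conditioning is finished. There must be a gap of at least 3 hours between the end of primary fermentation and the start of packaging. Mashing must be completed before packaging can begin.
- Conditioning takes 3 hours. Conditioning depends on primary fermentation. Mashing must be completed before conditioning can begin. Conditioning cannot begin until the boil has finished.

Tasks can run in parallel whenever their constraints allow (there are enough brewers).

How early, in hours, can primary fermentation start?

Mashing has no prerequisites, so it starts at hour 0 and finishes at hour 9.
The boil waits on mashing (finishes hour 9), so it starts at hour 9 and finishes at 9 + 7 = hour 16.
Primary fermentation waits on the boil (finishes hour 16); mashing (finishes hour 9, plus 1-hour gap → hour 10). The latest of these is hour 16, which is the earliest primary fermentation can start.

16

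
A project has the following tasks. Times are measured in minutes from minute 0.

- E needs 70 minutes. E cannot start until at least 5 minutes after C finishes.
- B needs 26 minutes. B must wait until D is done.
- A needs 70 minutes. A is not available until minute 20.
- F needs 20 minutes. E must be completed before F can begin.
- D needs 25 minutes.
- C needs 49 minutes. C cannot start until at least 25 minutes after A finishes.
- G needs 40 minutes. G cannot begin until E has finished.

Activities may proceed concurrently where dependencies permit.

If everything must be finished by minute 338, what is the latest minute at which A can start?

To finish by minute 338, F (duration 20) must start no later than minute 318.
G has no dependents, so it just needs to finish by minute 338. Starting by 338 − 40 = minute 298 achieves that.
For E: F (must start by minute 318); G (must start by minute 298). The most restrictive is minute 298; with a 70-minute duration, E must start by minute 228.
Since E (must start by minute 228, minus 5-minute gap → minute 223) depends on it, C must finish by minute 223. Backing off its 49-minute duration gives a latest start of minute 174.
A has to be done before C (must start by minute 174, minus 25-minute gap → minute 149). That means finishing by minute 149, i.e. starting by 149 − 70 = minute 79.

79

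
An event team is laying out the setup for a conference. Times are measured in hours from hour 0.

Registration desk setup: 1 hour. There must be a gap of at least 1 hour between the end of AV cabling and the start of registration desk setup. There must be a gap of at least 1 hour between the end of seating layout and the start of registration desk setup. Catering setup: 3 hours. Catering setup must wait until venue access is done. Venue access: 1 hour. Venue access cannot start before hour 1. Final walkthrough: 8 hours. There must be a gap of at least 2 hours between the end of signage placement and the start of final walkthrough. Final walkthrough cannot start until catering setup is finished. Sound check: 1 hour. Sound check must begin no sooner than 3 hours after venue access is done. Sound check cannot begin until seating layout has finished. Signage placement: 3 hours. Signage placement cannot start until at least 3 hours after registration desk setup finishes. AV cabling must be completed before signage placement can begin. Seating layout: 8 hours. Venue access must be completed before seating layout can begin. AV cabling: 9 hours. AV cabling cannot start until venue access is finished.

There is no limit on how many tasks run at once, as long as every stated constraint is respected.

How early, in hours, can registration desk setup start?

12

After its own release at hour 1, venue access can start at hour 1 and finishes at hour 2.
Seating layout waits on venue access (finishes hour 2), so it starts at hour 2 and finishes at 2 + 8 = hour 10.
AV cabling waits on venue access (finishes hour 2), so it starts at hour 2 and finishes at 2 + 9 = hour 11.
Registration desk setup waits on AV cabling (finishes hour 11, plus 1-hour gap → hour 12); seating layout (finishes hour 10, plus 1-hour gap → hour 11). The latest of these is hour 12, which is the earliest registration desk setup can start.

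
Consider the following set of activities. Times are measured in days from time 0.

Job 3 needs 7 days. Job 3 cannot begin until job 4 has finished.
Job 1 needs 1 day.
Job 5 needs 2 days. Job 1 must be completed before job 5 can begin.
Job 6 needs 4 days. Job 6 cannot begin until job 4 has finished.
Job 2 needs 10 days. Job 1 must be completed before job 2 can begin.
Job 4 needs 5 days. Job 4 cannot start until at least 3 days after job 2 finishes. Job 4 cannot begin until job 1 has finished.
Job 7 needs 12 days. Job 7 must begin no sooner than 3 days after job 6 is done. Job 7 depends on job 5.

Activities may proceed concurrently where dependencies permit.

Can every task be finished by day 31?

Nothing blocks job 1, so it runs from day 0 to day 1.
Job 5 cannot begin until job 1 (finishes day 1). It runs from day 1 to 1 + 2 = day 3.
Job 2 waits on job 1 (finishes day 1), so it starts at day 1 and finishes at 1 + 10 = day 11.
Job 4 needs all of job 2 (finishes day 11, plus 3-day gap → day 14); job 1 (finishes day 1). That puts its earliest start at day 14; it finishes at 14 + 5 = day 19.
Job 6 waits on job 4 (finishes day 19), so it starts at day 19 and finishes at 19 + 4 = day 23.
For job 7: job 6 (finishes day 23, plus 3-day gap → day 26); job 5 (finishes day 3). Taking the maximum gives a start of day 26, and it finishes at 26 + 12 = day 38.
Job 3 cannot begin until job 4 (finishes day 19). It runs from day 19 to 19 + 7 = day 26.
The earliest everything can be done is day 38, which is after the deadline of 31, so it is not possible.

No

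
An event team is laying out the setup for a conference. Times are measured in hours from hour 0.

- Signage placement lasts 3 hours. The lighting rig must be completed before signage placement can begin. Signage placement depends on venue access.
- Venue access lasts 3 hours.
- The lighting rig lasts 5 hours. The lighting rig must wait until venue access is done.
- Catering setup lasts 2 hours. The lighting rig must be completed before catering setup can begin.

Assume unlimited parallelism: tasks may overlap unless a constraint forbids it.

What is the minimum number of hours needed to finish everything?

Nothing blocks venue access, so it runs from hour 0 to hour 3.
The lighting rig waits on venue access (finishes hour 3), so it starts at hour 3 and finishes at 3 + 5 = hour 8.
Catering setup cannot begin until the lighting rig (finishes hour 8). It runs from hour 8 to 8 + 2 = hour 10.
Signage placement needs all of the lighting rig (finishes hour 8); venue access (finishes hour 3). That puts its earliest start at hour 8; it finishes at 8 + 3 = hour 11.
All tasks are finished once the last one completes. Finish times: Venue access at 3, The lighting rig at 8, Signage placement at 11, Catering setup at 10. The latest is hour 11.

11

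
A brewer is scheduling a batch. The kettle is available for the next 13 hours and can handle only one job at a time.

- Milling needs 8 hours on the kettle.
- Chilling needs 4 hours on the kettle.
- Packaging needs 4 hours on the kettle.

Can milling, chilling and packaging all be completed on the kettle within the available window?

Running back to back, the jobs need 8 + 4 + 4 = 16 hours on the kettle.
Since 16 > 13, they cannot all fit.

No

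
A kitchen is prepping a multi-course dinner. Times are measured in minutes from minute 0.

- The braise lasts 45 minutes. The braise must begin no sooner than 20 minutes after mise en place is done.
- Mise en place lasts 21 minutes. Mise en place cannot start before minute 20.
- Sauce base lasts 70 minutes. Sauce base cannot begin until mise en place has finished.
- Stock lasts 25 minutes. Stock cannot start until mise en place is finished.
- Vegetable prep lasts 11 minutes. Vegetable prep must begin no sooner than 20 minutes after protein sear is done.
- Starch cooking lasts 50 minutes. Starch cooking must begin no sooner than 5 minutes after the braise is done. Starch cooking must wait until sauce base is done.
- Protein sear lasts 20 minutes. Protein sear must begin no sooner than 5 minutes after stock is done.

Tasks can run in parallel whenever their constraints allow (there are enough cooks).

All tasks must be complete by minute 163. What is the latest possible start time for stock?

82

To finish by minute 163, vegetable prep (duration 11) must start no later than minute 152.
Protein sear feeds into vegetable prep (must start by minute 152, minus 20-minute gap → minute 132); so protein sear must finish by minute 132 and therefore start by minute 112.
Stock must finish before protein sear (must start by minute 112, minus 5-minute gap → minute 107). With a 25-minute duration, stock must start by 107 − 25 = minute 82.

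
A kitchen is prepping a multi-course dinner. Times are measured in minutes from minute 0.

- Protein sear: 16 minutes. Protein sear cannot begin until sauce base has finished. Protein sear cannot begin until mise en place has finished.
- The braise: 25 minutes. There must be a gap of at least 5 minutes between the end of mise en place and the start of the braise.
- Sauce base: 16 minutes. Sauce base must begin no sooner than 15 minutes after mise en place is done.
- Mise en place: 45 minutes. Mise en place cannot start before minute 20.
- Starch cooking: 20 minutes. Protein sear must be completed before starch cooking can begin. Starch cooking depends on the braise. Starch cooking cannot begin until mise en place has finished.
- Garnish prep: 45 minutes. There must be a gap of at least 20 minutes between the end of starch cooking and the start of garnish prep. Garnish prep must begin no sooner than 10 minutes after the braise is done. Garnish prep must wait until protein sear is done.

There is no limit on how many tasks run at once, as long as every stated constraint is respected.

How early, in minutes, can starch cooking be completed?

132

After its own release at minute 20, mise en place can start at minute 20 and finishes at minute 65.
After mise en place (finishes minute 65, plus 5-minute gap → minute 70), the braise can start at minute 70 and finishes at minute 95.
After mise en place (finishes minute 65, plus 15-minute gap → minute 80), sauce base can start at minute 80 and finishes at minute 96.
Protein sear cannot start until sauce base (finishes minute 96); mise en place (finishes minute 65). The controlling bound is minute 96, so protein sear finishes at 96 + 16 = minute 112.
Starch cooking cannot start until protein sear (finishes minute 112); the braise (finishes minute 95); mise en place (finishes minute 65). The controlling bound is minute 112, so starch cooking finishes at 112 + 20 = minute 132.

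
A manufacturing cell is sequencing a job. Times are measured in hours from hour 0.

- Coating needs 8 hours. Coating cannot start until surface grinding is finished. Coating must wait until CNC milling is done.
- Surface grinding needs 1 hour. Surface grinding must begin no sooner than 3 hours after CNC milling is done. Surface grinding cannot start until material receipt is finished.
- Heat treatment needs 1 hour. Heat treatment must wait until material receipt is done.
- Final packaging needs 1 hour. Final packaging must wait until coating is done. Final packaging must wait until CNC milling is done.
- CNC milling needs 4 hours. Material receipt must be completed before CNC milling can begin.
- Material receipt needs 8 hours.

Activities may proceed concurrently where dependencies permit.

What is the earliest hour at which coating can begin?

Material receipt can start immediately at hour 0; it finishes at hour 8.
After material receipt (finishes hour 8), CNC milling can start at hour 8 and finishes at hour 12.
For surface grinding: CNC milling (finishes hour 12, plus 3-hour gap → hour 15); material receipt (finishes hour 8). Taking the maximum gives a start of hour 15, and it finishes at 15 + 1 = hour 16.
Coating waits on surface grinding (finishes hour 16); CNC milling (finishes hour 12). The latest of these is hour 16, which is the earliest coating can start.

16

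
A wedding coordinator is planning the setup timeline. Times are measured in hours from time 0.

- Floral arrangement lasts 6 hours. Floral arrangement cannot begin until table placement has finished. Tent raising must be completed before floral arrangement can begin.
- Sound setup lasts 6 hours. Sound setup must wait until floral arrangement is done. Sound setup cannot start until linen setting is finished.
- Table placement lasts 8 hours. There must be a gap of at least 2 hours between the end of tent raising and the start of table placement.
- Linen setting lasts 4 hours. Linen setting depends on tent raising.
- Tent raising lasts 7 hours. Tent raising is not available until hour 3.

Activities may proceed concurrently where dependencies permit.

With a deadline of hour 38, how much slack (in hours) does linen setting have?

18

Tent raising cannot begin until its own release at hour 3. It runs from hour 3 to 3 + 7 = hour 10.
Linen setting cannot begin until tent raising (finishes hour 10). It runs from hour 10 to 10 + 4 = hour 14.

Working backward from the deadline:
To finish by hour 38, sound setup (duration 6) must start no later than hour 32.
Linen setting feeds into sound setup (must start by hour 32); so linen setting must finish by hour 32 and therefore start by hour 28.
So linen setting can start as early as hour 10 and as late as hour 28, giving 28 − 10 = 18 hours of slack.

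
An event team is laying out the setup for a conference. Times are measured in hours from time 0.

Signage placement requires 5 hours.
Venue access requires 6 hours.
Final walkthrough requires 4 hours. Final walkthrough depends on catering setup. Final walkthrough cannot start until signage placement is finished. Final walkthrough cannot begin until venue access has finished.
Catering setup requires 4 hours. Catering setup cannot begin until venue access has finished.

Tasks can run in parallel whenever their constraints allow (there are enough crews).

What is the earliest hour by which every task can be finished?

14

Nothing blocks signage placement, so it runs from hour 0 to hour 5.
Venue access has no prerequisites, so it starts at hour 0 and finishes at hour 6.
Catering setup waits on venue access (finishes hour 6), so it starts at hour 6 and finishes at 6 + 4 = hour 10.
For final walkthrough: catering setup (finishes hour 10); signage placement (finishes hour 5); venue access (finishes hour 6). Taking the maximum gives a start of hour 10, and it finishes at 10 + 4 = hour 14.
All tasks are finished once the last one completes. Finish times: Venue access at 6, Signage placement at 5, Catering setup at 10, Final walkthrough at 14. The latest is hour 14.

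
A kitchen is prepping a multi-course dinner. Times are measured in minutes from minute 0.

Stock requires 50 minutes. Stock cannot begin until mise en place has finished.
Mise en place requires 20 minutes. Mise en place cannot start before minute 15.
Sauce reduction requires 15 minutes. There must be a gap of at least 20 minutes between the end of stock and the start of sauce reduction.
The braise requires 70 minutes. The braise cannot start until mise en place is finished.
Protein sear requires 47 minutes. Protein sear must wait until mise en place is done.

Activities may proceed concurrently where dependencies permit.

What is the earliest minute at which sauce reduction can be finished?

120

After its own release at minute 15, mise en place can start at minute 15 and finishes at minute 35.
After mise en place (finishes minute 35), stock can start at minute 35 and finishes at minute 85.
After stock (finishes minute 85, plus 20-minute gap → minute 105), sauce reduction can start at minute 105 and finishes at minute 120.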